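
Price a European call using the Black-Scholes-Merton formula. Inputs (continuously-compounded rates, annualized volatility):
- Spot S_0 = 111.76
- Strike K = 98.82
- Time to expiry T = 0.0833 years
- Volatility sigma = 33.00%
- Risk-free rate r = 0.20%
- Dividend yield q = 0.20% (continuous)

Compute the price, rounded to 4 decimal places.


d1 = (ln(S/K) + (r - q + 0.5*sigma^2) * T) / (sigma * sqrt(T)) = 1.33960916
d2 = d1 - sigma * sqrt(T) = 1.24436542
exp(-rT) = 0.99983341; exp(-qT) = 0.99983341
C = S_0 * exp(-qT) * N(d1) - K * exp(-rT) * N(d2)
N(d1) = 0.90981378; N(d2) = 0.89331745
C = 111.7600 * 0.99983341 * 0.90981378 - 98.8200 * 0.99983341 * 0.89331745 = 13.4009

Answer: Price = 13.4009


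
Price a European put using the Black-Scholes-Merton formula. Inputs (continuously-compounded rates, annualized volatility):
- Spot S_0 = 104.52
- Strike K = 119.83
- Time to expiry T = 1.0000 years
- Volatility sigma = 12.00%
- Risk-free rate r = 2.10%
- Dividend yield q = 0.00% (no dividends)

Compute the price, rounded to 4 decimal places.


d1 = (ln(S/K) + (r - q + 0.5*sigma^2) * T) / (sigma * sqrt(T)) = -0.90413026
d2 = d1 - sigma * sqrt(T) = -1.02413026
exp(-rT) = 0.97921896; exp(-qT) = 1.00000000
P = K * exp(-rT) * N(-d2) - S_0 * exp(-qT) * N(-d1)
N(-d1) = 0.81703683; N(-d2) = 0.84711312
P = 119.8300 * 0.97921896 * 0.84711312 - 104.5200 * 1.00000000 * 0.81703683 = 14.0034

Answer: Price = 14.0034


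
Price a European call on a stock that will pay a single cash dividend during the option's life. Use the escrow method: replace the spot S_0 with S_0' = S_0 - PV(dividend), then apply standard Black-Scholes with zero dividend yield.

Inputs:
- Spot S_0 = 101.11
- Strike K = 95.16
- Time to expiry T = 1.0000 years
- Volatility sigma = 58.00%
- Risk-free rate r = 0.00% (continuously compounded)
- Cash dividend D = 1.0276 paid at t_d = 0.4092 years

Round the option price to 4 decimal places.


PV(D) = D * exp(-r * t_d) = 1.0276 * 1.00000000 = 1.02760000
S_0' = S_0 - PV(D) = 101.1100 - 1.02760000 = 100.08240000
d1 = (ln(S_0'/K) + (r + sigma^2/2)*T) / (sigma*sqrt(T)) = 0.37695545
d2 = d1 - sigma*sqrt(T) = -0.20304455
exp(-rT) = 1.00000000
N(d1) = 0.64689664; N(d2) = 0.41955011
C = S_0' * N(d1) - K * exp(-rT) * N(d2) = 100.08240000 * 0.64689664 - 95.1600 * 1.00000000 * 0.41955011 = 24.8186

Answer: Price = 24.8186


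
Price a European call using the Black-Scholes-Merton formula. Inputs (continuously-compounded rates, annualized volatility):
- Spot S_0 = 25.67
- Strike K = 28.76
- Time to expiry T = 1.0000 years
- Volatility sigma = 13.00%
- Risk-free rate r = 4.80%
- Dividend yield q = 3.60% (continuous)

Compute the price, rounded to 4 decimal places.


d1 = (ln(S/K) + (r - q + 0.5*sigma^2) * T) / (sigma * sqrt(T)) = -0.71701952
d2 = d1 - sigma * sqrt(T) = -0.84701952
exp(-rT) = 0.95313379; exp(-qT) = 0.96464029
C = S_0 * exp(-qT) * N(d1) - K * exp(-rT) * N(d2)
N(d1) = 0.23668103; N(d2) = 0.19849212
C = 25.6700 * 0.96464029 * 0.23668103 - 28.7600 * 0.95313379 * 0.19849212 = 0.4197

Answer: Price = 0.4197


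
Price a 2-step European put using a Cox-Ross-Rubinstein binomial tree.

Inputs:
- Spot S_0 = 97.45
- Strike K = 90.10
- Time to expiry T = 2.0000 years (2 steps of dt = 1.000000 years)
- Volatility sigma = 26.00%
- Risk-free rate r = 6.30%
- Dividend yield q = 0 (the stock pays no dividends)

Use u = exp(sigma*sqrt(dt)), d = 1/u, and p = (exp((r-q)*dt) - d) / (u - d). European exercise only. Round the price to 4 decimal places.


Answer: Price = V(0,0) = 5.5143

Derivation:
dt = T/N = 1.000000
u = exp(sigma*sqrt(dt)) = 1.296930; d = 1/u = 0.771052
p = (exp((r-q)*dt) - d) / (u - d) = 0.559017
Discount per step: exp(-r*dt) = 0.938943
Stock lattice S(k, i) with i counting down-moves:
  k=0: S(0,0) = 97.4500
  k=1: S(1,0) = 126.3858; S(1,1) = 75.1390
  k=2: S(2,0) = 163.9136; S(2,1) = 97.4500; S(2,2) = 57.9360
Terminal payoffs V(N, i) = max(K - S_T, 0):
  V(2,0) = 0.000000; V(2,1) = 0.000000; V(2,2) = 32.163973
Backward induction: V(k, i) = exp(-r*dt) * [p * V(k+1, i) + (1-p) * V(k+1, i+1)].
  V(1,0) = exp(-r*dt) * [p*0.000000 + (1-p)*0.000000] = 0.000000
  V(1,1) = exp(-r*dt) * [p*0.000000 + (1-p)*32.163973] = 13.317740
  V(0,0) = exp(-r*dt) * [p*0.000000 + (1-p)*13.317740] = 5.514313


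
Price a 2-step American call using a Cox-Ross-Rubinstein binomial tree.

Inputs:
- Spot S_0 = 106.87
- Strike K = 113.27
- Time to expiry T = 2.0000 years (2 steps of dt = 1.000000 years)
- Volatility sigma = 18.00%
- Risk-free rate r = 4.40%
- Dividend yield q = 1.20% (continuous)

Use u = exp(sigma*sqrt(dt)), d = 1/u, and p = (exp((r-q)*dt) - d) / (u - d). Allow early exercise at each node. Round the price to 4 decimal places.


Answer: Price = V(0,0) = 10.8541

Derivation:
dt = T/N = 1.000000
u = exp(sigma*sqrt(dt)) = 1.197217; d = 1/u = 0.835270
p = (exp((r-q)*dt) - d) / (u - d) = 0.544962
Discount per step: exp(-r*dt) = 0.956954
Stock lattice S(k, i) with i counting down-moves:
  k=0: S(0,0) = 106.8700
  k=1: S(1,0) = 127.9466; S(1,1) = 89.2653
  k=2: S(2,0) = 153.1799; S(2,1) = 106.8700; S(2,2) = 74.5607
Terminal payoffs V(N, i) = max(S_T - K, 0):
  V(2,0) = 39.909915; V(2,1) = 0.000000; V(2,2) = 0.000000
Backward induction: V(k, i) = exp(-r*dt) * [p * V(k+1, i) + (1-p) * V(k+1, i+1)]; then take max(V_cont, immediate exercise) for American.
  V(1,0) = exp(-r*dt) * [p*39.909915 + (1-p)*0.000000] = 20.813146; exercise = 14.676620; V(1,0) = max -> 20.813146
  V(1,1) = exp(-r*dt) * [p*0.000000 + (1-p)*0.000000] = 0.000000; exercise = 0.000000; V(1,1) = max -> 0.000000
  V(0,0) = exp(-r*dt) * [p*20.813146 + (1-p)*0.000000] = 10.854121; exercise = 0.000000; V(0,0) = max -> 10.854121


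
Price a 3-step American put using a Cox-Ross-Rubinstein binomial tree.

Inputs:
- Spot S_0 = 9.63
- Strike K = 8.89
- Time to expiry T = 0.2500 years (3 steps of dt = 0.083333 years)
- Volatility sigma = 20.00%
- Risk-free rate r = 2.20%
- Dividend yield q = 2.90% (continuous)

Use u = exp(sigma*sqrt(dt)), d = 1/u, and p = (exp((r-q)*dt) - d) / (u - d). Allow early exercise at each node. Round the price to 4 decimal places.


Answer: Price = V(0,0) = 0.1103

Derivation:
dt = T/N = 0.083333
u = exp(sigma*sqrt(dt)) = 1.059434; d = 1/u = 0.943900
p = (exp((r-q)*dt) - d) / (u - d) = 0.480523
Discount per step: exp(-r*dt) = 0.998168
Stock lattice S(k, i) with i counting down-moves:
  k=0: S(0,0) = 9.6300
  k=1: S(1,0) = 10.2024; S(1,1) = 9.0898
  k=2: S(2,0) = 10.8087; S(2,1) = 9.6300; S(2,2) = 8.5798
  k=3: S(3,0) = 11.4511; S(3,1) = 10.2024; S(3,2) = 9.0898; S(3,3) = 8.0985
Terminal payoffs V(N, i) = max(K - S_T, 0):
  V(3,0) = 0.000000; V(3,1) = 0.000000; V(3,2) = 0.000000; V(3,3) = 0.791506
Backward induction: V(k, i) = exp(-r*dt) * [p * V(k+1, i) + (1-p) * V(k+1, i+1)]; then take max(V_cont, immediate exercise) for American.
  V(2,0) = exp(-r*dt) * [p*0.000000 + (1-p)*0.000000] = 0.000000; exercise = 0.000000; V(2,0) = max -> 0.000000
  V(2,1) = exp(-r*dt) * [p*0.000000 + (1-p)*0.000000] = 0.000000; exercise = 0.000000; V(2,1) = max -> 0.000000
  V(2,2) = exp(-r*dt) * [p*0.000000 + (1-p)*0.791506] = 0.410416; exercise = 0.310178; V(2,2) = max -> 0.410416
  V(1,0) = exp(-r*dt) * [p*0.000000 + (1-p)*0.000000] = 0.000000; exercise = 0.000000; V(1,0) = max -> 0.000000
  V(1,1) = exp(-r*dt) * [p*0.000000 + (1-p)*0.410416] = 0.212811; exercise = 0.000000; V(1,1) = max -> 0.212811
  V(0,0) = exp(-r*dt) * [p*0.000000 + (1-p)*0.212811] = 0.110348; exercise = 0.000000; V(0,0) = max -> 0.110348


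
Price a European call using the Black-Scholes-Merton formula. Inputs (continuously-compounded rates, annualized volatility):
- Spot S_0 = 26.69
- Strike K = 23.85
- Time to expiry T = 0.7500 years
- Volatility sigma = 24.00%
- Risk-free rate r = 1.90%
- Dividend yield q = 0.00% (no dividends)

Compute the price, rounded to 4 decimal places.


d1 = (ln(S/K) + (r - q + 0.5*sigma^2) * T) / (sigma * sqrt(T)) = 0.71377210
d2 = d1 - sigma * sqrt(T) = 0.50592601
exp(-rT) = 0.98585105; exp(-qT) = 1.00000000
C = S_0 * exp(-qT) * N(d1) - K * exp(-rT) * N(d2)
N(d1) = 0.76231594; N(d2) = 0.69354570
C = 26.6900 * 1.00000000 * 0.76231594 - 23.8500 * 0.98585105 * 0.69354570 = 4.0392

Answer: Price = 4.0392


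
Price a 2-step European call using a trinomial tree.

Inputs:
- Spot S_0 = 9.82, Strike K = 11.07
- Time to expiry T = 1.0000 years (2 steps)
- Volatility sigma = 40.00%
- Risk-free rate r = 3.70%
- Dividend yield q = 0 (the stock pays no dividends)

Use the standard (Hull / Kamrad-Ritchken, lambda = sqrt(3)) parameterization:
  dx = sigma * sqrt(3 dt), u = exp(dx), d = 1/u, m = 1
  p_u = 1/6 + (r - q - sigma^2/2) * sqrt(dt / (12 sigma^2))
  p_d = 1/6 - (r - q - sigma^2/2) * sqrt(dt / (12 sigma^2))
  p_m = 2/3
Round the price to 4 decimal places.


Answer: Price = V(0,0) = 1.2265

Derivation:
dt = T/N = 0.500000; dx = sigma*sqrt(3*dt) = 0.489898
u = exp(dx) = 1.632150; d = 1/u = 0.612689
p_u = 0.144723, p_m = 0.666667, p_d = 0.188610
Discount per step: exp(-r*dt) = 0.981670
Stock lattice S(k, j) with j the centered position index:
  k=0: S(0,+0) = 9.8200
  k=1: S(1,-1) = 6.0166; S(1,+0) = 9.8200; S(1,+1) = 16.0277
  k=2: S(2,-2) = 3.6863; S(2,-1) = 6.0166; S(2,+0) = 9.8200; S(2,+1) = 16.0277; S(2,+2) = 26.1596
Terminal payoffs V(N, j) = max(S_T - K, 0):
  V(2,-2) = 0.000000; V(2,-1) = 0.000000; V(2,+0) = 0.000000; V(2,+1) = 4.957710; V(2,+2) = 15.089620
Backward induction: V(k, j) = exp(-r*dt) * [p_u * V(k+1, j+1) + p_m * V(k+1, j) + p_d * V(k+1, j-1)]
  V(1,-1) = exp(-r*dt) * [p_u*0.000000 + p_m*0.000000 + p_d*0.000000] = 0.000000
  V(1,+0) = exp(-r*dt) * [p_u*4.957710 + p_m*0.000000 + p_d*0.000000] = 0.704345
  V(1,+1) = exp(-r*dt) * [p_u*15.089620 + p_m*4.957710 + p_d*0.000000] = 5.388347
  V(0,+0) = exp(-r*dt) * [p_u*5.388347 + p_m*0.704345 + p_d*0.000000] = 1.226481


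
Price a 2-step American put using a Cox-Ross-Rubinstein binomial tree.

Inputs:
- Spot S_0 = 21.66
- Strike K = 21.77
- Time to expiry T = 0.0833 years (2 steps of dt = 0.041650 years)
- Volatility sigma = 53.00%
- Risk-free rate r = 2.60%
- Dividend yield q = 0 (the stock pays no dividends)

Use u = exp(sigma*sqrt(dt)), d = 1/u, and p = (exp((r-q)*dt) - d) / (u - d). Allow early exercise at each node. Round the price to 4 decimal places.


dt = T/N = 0.041650
u = exp(sigma*sqrt(dt)) = 1.114231; d = 1/u = 0.897480
p = (exp((r-q)*dt) - d) / (u - d) = 0.477984
Discount per step: exp(-r*dt) = 0.998918
Stock lattice S(k, i) with i counting down-moves:
  k=0: S(0,0) = 21.6600
  k=1: S(1,0) = 24.1342; S(1,1) = 19.4394
  k=2: S(2,0) = 26.8911; S(2,1) = 21.6600; S(2,2) = 17.4465
Terminal payoffs V(N, i) = max(K - S_T, 0):
  V(2,0) = 0.000000; V(2,1) = 0.110000; V(2,2) = 4.323502
Backward induction: V(k, i) = exp(-r*dt) * [p * V(k+1, i) + (1-p) * V(k+1, i+1)]; then take max(V_cont, immediate exercise) for American.
  V(1,0) = exp(-r*dt) * [p*0.000000 + (1-p)*0.110000] = 0.057360; exercise = 0.000000; V(1,0) = max -> 0.057360
  V(1,1) = exp(-r*dt) * [p*0.110000 + (1-p)*4.323502] = 2.307016; exercise = 2.330578; V(1,1) = max -> 2.330578
  V(0,0) = exp(-r*dt) * [p*0.057360 + (1-p)*2.330578] = 1.242669; exercise = 0.110000; V(0,0) = max -> 1.242669

Answer: Price = V(0,0) = 1.2427


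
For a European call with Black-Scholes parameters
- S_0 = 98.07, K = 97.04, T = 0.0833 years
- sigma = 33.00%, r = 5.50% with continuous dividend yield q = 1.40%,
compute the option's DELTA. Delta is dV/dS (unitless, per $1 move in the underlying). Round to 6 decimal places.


d1 = 0.1943353944; d2 = 0.0990916545
phi(d1) = 0.3914796846; exp(-qT) = 0.9988344797; exp(-rT) = 0.9954289791
N(d1) = 0.5770433634
Delta = exp(-qT) * N(d1) = 0.9988344797 * 0.5770433634 = 0.576371

Answer: Delta = 0.576371


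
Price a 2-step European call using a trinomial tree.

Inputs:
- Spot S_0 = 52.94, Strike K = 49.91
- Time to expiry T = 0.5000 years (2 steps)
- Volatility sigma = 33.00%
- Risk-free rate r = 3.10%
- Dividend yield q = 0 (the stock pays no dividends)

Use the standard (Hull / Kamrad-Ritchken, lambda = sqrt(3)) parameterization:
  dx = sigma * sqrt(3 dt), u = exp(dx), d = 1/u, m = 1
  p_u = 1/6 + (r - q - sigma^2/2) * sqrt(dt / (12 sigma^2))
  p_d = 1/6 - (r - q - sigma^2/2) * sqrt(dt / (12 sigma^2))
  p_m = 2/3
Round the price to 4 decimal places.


dt = T/N = 0.250000; dx = sigma*sqrt(3*dt) = 0.285788
u = exp(dx) = 1.330811; d = 1/u = 0.751422
p_u = 0.156410, p_m = 0.666667, p_d = 0.176923
Discount per step: exp(-r*dt) = 0.992280
Stock lattice S(k, j) with j the centered position index:
  k=0: S(0,+0) = 52.9400
  k=1: S(1,-1) = 39.7803; S(1,+0) = 52.9400; S(1,+1) = 70.4531
  k=2: S(2,-2) = 29.8917; S(2,-1) = 39.7803; S(2,+0) = 52.9400; S(2,+1) = 70.4531; S(2,+2) = 93.7598
Terminal payoffs V(N, j) = max(S_T - K, 0):
  V(2,-2) = 0.000000; V(2,-1) = 0.000000; V(2,+0) = 3.030000; V(2,+1) = 20.543124; V(2,+2) = 43.849778
Backward induction: V(k, j) = exp(-r*dt) * [p_u * V(k+1, j+1) + p_m * V(k+1, j) + p_d * V(k+1, j-1)]
  V(1,-1) = exp(-r*dt) * [p_u*3.030000 + p_m*0.000000 + p_d*0.000000] = 0.470263
  V(1,+0) = exp(-r*dt) * [p_u*20.543124 + p_m*3.030000 + p_d*0.000000] = 5.192749
  V(1,+1) = exp(-r*dt) * [p_u*43.849778 + p_m*20.543124 + p_d*3.030000] = 20.927219
  V(0,+0) = exp(-r*dt) * [p_u*20.927219 + p_m*5.192749 + p_d*0.470263] = 6.765621

Answer: Price = V(0,0) = 6.7656


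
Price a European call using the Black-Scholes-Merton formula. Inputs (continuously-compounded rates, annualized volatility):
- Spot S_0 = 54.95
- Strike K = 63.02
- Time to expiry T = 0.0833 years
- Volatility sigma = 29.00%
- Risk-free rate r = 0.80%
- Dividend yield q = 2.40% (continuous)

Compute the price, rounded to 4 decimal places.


Answer: Price = 0.1007

Derivation:
d1 = (ln(S/K) + (r - q + 0.5*sigma^2) * T) / (sigma * sqrt(T)) = -1.61123095
d2 = d1 - sigma * sqrt(T) = -1.69492999
exp(-rT) = 0.99933382; exp(-qT) = 0.99800280
C = S_0 * exp(-qT) * N(d1) - K * exp(-rT) * N(d2)
N(d1) = 0.05356470; N(d2) = 0.04504435
C = 54.9500 * 0.99800280 * 0.05356470 - 63.0200 * 0.99933382 * 0.04504435 = 0.1007


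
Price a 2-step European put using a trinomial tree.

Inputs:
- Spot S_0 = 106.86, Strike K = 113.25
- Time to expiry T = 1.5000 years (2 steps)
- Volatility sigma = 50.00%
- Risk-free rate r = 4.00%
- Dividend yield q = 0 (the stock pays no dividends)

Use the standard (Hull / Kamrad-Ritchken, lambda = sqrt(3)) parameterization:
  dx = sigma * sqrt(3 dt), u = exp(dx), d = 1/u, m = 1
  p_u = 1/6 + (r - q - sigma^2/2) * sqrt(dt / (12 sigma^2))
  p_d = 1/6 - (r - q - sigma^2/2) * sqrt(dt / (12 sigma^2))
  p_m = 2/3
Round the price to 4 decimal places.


Answer: Price = V(0,0) = 23.1582

Derivation:
dt = T/N = 0.750000; dx = sigma*sqrt(3*dt) = 0.750000
u = exp(dx) = 2.117000; d = 1/u = 0.472367
p_u = 0.124167, p_m = 0.666667, p_d = 0.209167
Discount per step: exp(-r*dt) = 0.970446
Stock lattice S(k, j) with j the centered position index:
  k=0: S(0,+0) = 106.8600
  k=1: S(1,-1) = 50.4771; S(1,+0) = 106.8600; S(1,+1) = 226.2226
  k=2: S(2,-2) = 23.8437; S(2,-1) = 50.4771; S(2,+0) = 106.8600; S(2,+1) = 226.2226; S(2,+2) = 478.9133
Terminal payoffs V(N, j) = max(K - S_T, 0):
  V(2,-2) = 89.406311; V(2,-1) = 62.772910; V(2,+0) = 6.390000; V(2,+1) = 0.000000; V(2,+2) = 0.000000
Backward induction: V(k, j) = exp(-r*dt) * [p_u * V(k+1, j+1) + p_m * V(k+1, j) + p_d * V(k+1, j-1)]
  V(1,-1) = exp(-r*dt) * [p_u*6.390000 + p_m*62.772910 + p_d*89.406311] = 59.529897
  V(1,+0) = exp(-r*dt) * [p_u*0.000000 + p_m*6.390000 + p_d*62.772910] = 16.876048
  V(1,+1) = exp(-r*dt) * [p_u*0.000000 + p_m*0.000000 + p_d*6.390000] = 1.297073
  V(0,+0) = exp(-r*dt) * [p_u*1.297073 + p_m*16.876048 + p_d*59.529897] = 23.158151


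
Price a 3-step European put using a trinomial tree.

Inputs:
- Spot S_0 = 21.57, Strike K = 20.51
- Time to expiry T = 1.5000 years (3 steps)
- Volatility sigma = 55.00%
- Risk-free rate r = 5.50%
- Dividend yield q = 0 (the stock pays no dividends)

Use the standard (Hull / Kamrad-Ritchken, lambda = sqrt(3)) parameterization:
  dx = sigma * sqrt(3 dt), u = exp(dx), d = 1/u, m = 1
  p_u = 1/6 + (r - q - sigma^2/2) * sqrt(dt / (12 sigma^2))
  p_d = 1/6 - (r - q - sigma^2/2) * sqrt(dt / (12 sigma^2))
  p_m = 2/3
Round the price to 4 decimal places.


dt = T/N = 0.500000; dx = sigma*sqrt(3*dt) = 0.673610
u = exp(dx) = 1.961304; d = 1/u = 0.509865
p_u = 0.130945, p_m = 0.666667, p_d = 0.202388
Discount per step: exp(-r*dt) = 0.972875
Stock lattice S(k, j) with j the centered position index:
  k=0: S(0,+0) = 21.5700
  k=1: S(1,-1) = 10.9978; S(1,+0) = 21.5700; S(1,+1) = 42.3053
  k=2: S(2,-2) = 5.6074; S(2,-1) = 10.9978; S(2,+0) = 21.5700; S(2,+1) = 42.3053; S(2,+2) = 82.9736
  k=3: S(3,-3) = 2.8590; S(3,-2) = 5.6074; S(3,-1) = 10.9978; S(3,+0) = 21.5700; S(3,+1) = 42.3053; S(3,+2) = 82.9736; S(3,+3) = 162.7365
Terminal payoffs V(N, j) = max(K - S_T, 0):
  V(3,-3) = 17.650993; V(3,-2) = 14.902617; V(3,-1) = 9.512216; V(3,+0) = 0.000000; V(3,+1) = 0.000000; V(3,+2) = 0.000000; V(3,+3) = 0.000000
Backward induction: V(k, j) = exp(-r*dt) * [p_u * V(k+1, j+1) + p_m * V(k+1, j) + p_d * V(k+1, j-1)]
  V(2,-2) = exp(-r*dt) * [p_u*9.512216 + p_m*14.902617 + p_d*17.650993] = 14.352831
  V(2,-1) = exp(-r*dt) * [p_u*0.000000 + p_m*9.512216 + p_d*14.902617] = 9.103766
  V(2,+0) = exp(-r*dt) * [p_u*0.000000 + p_m*0.000000 + p_d*9.512216] = 1.872942
  V(2,+1) = exp(-r*dt) * [p_u*0.000000 + p_m*0.000000 + p_d*0.000000] = 0.000000
  V(2,+2) = exp(-r*dt) * [p_u*0.000000 + p_m*0.000000 + p_d*0.000000] = 0.000000
  V(1,-1) = exp(-r*dt) * [p_u*1.872942 + p_m*9.103766 + p_d*14.352831] = 8.969200
  V(1,+0) = exp(-r*dt) * [p_u*0.000000 + p_m*1.872942 + p_d*9.103766] = 3.007277
  V(1,+1) = exp(-r*dt) * [p_u*0.000000 + p_m*0.000000 + p_d*1.872942] = 0.368779
  V(0,+0) = exp(-r*dt) * [p_u*0.368779 + p_m*3.007277 + p_d*8.969200] = 3.763471

Answer: Price = V(0,0) = 3.7635


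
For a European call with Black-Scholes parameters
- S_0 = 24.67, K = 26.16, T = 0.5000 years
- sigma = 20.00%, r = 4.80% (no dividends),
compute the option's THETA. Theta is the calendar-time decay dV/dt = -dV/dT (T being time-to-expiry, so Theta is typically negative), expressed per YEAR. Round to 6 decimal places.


Answer: Theta = -1.831974

Derivation:
d1 = -0.1742565388; d2 = -0.3156778950
phi(d1) = 0.3929310201; exp(-qT) = 1.0000000000; exp(-rT) = 0.9762857098
Theta = -S*exp(-qT)*phi(d1)*sigma/(2*sqrt(T)) - r*K*exp(-rT)*N(d2) + q*S*exp(-qT)*N(d1)
N(d1) = 0.4308319268; N(d2) = 0.3761235033; sqrt(T) = 0.7071067812
Term 1 = -24.6700 * 1.0000000000 * 0.3929310201 * 0.2000 / (2 * 0.7071067812) = -1.3708832278
Term 2 = -0.0480 * 26.1600 * 0.9762857098 * 0.3761235033 = -0.4610907205
Term 3 = 0 (no dividend yield, q = 0)
Theta = -1.3708832278 + (-0.4610907205) + (0.0000000000) = -1.831974


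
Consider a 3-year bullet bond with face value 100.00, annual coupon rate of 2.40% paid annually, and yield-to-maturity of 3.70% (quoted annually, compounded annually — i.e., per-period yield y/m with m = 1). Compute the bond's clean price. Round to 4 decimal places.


Answer: Price = 96.3717

Derivation:
Coupon per period c = face * coupon_rate / m = 2.400000
Periods per year m = 1; per-period yield y/m = 0.037000
Number of cashflows N = 3
Cashflows (t years, CF_t, discount factor 1/(1+y/m)^(m*t), PV):
  t = 1.0000: CF_t = 2.400000, DF = 0.964320, PV = 2.314368
  t = 2.0000: CF_t = 2.400000, DF = 0.929913, PV = 2.231792
  t = 3.0000: CF_t = 102.400000, DF = 0.896734, PV = 91.825582
Price P = sum_t PV_t = 96.371742


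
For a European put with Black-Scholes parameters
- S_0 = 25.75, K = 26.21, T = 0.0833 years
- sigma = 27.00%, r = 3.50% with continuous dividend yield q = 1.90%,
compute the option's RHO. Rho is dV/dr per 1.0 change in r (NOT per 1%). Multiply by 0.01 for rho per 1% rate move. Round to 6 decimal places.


Answer: Rho = -1.302570

Derivation:
d1 = -0.1711519396; d2 = -0.2490786360
phi(d1) = 0.3931417574; exp(-qT) = 0.9984185518; exp(-rT) = 0.9970887459
N(-d2) = 0.5983500226
Rho = -K*T*exp(-rT)*N(-d2) = -26.2100 * 0.0833 * 0.9970887459 * 0.5983500226 = -1.302570


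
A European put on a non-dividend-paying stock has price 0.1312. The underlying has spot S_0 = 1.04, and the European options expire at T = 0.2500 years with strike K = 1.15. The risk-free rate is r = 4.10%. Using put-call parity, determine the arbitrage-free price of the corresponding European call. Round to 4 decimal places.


Put-call parity: C - P = S_0 * exp(-qT) - K * exp(-rT).
S_0 * exp(-qT) = 1.0400 * 1.00000000 = 1.04000000
K * exp(-rT) = 1.1500 * 0.98980235 = 1.13827271
C = P + S*exp(-qT) - K*exp(-rT)
C = 0.1312 + 1.04000000 - 1.13827271 = 0.0329

Answer: Call price = 0.0329


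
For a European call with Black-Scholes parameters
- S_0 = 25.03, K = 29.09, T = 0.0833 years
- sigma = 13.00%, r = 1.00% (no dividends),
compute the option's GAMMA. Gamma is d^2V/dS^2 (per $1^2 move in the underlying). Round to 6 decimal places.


d1 = -3.9653903606; d2 = -4.0029106218
phi(d1) = 0.0001536092; exp(-qT) = 1.0000000000; exp(-rT) = 0.9991673468
Gamma = exp(-qT) * phi(d1) / (S * sigma * sqrt(T)) = 1.0000000000 * 0.0001536092 / (25.0300 * 0.1300 * 0.2886173938) = 0.000164

Answer: Gamma = 0.000164


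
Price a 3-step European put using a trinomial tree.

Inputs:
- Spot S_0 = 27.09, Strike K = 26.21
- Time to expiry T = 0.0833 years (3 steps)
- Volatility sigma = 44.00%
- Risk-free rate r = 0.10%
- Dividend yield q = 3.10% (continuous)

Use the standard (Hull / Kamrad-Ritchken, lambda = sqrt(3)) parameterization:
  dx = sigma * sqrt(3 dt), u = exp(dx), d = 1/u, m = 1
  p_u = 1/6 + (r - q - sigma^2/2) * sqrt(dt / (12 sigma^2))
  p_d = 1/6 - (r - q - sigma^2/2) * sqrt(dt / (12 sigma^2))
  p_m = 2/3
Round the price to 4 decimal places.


dt = T/N = 0.027767; dx = sigma*sqrt(3*dt) = 0.126992
u = exp(dx) = 1.135408; d = 1/u = 0.880741
p_u = 0.152804, p_m = 0.666667, p_d = 0.180529
Discount per step: exp(-r*dt) = 0.999972
Stock lattice S(k, j) with j the centered position index:
  k=0: S(0,+0) = 27.0900
  k=1: S(1,-1) = 23.8593; S(1,+0) = 27.0900; S(1,+1) = 30.7582
  k=2: S(2,-2) = 21.0138; S(2,-1) = 23.8593; S(2,+0) = 27.0900; S(2,+1) = 30.7582; S(2,+2) = 34.9231
  k=3: S(3,-3) = 18.5078; S(3,-2) = 21.0138; S(3,-1) = 23.8593; S(3,+0) = 27.0900; S(3,+1) = 30.7582; S(3,+2) = 34.9231; S(3,+3) = 39.6519
Terminal payoffs V(N, j) = max(K - S_T, 0):
  V(3,-3) = 7.702248; V(3,-2) = 5.196158; V(3,-1) = 2.350726; V(3,+0) = 0.000000; V(3,+1) = 0.000000; V(3,+2) = 0.000000; V(3,+3) = 0.000000
Backward induction: V(k, j) = exp(-r*dt) * [p_u * V(k+1, j+1) + p_m * V(k+1, j) + p_d * V(k+1, j-1)]
  V(2,-2) = exp(-r*dt) * [p_u*2.350726 + p_m*5.196158 + p_d*7.702248] = 5.213641
  V(2,-1) = exp(-r*dt) * [p_u*0.000000 + p_m*2.350726 + p_d*5.196158] = 2.505138
  V(2,+0) = exp(-r*dt) * [p_u*0.000000 + p_m*0.000000 + p_d*2.350726] = 0.424362
  V(2,+1) = exp(-r*dt) * [p_u*0.000000 + p_m*0.000000 + p_d*0.000000] = 0.000000
  V(2,+2) = exp(-r*dt) * [p_u*0.000000 + p_m*0.000000 + p_d*0.000000] = 0.000000
  V(1,-1) = exp(-r*dt) * [p_u*0.424362 + p_m*2.505138 + p_d*5.213641] = 2.676076
  V(1,+0) = exp(-r*dt) * [p_u*0.000000 + p_m*0.424362 + p_d*2.505138] = 0.735138
  V(1,+1) = exp(-r*dt) * [p_u*0.000000 + p_m*0.000000 + p_d*0.424362] = 0.076608
  V(0,+0) = exp(-r*dt) * [p_u*0.076608 + p_m*0.735138 + p_d*2.676076] = 0.984880

Answer: Price = V(0,0) = 0.9849


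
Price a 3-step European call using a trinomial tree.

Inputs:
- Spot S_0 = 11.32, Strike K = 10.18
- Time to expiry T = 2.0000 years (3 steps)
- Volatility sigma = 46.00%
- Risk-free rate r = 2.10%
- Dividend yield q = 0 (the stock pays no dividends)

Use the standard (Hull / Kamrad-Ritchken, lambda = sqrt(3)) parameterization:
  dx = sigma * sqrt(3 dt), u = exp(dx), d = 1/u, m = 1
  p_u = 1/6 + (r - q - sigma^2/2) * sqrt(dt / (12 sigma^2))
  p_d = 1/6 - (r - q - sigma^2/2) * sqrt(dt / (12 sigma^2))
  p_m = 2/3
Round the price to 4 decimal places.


Answer: Price = V(0,0) = 3.3958

Derivation:
dt = T/N = 0.666667; dx = sigma*sqrt(3*dt) = 0.650538
u = exp(dx) = 1.916572; d = 1/u = 0.521765
p_u = 0.123215, p_m = 0.666667, p_d = 0.210118
Discount per step: exp(-r*dt) = 0.986098
Stock lattice S(k, j) with j the centered position index:
  k=0: S(0,+0) = 11.3200
  k=1: S(1,-1) = 5.9064; S(1,+0) = 11.3200; S(1,+1) = 21.6956
  k=2: S(2,-2) = 3.0817; S(2,-1) = 5.9064; S(2,+0) = 11.3200; S(2,+1) = 21.6956; S(2,+2) = 41.5812
  k=3: S(3,-3) = 1.6079; S(3,-2) = 3.0817; S(3,-1) = 5.9064; S(3,+0) = 11.3200; S(3,+1) = 21.6956; S(3,+2) = 41.5812; S(3,+3) = 79.6933
Terminal payoffs V(N, j) = max(S_T - K, 0):
  V(3,-3) = 0.000000; V(3,-2) = 0.000000; V(3,-1) = 0.000000; V(3,+0) = 1.140000; V(3,+1) = 11.515596; V(3,+2) = 31.401175; V(3,+3) = 69.513322
Backward induction: V(k, j) = exp(-r*dt) * [p_u * V(k+1, j+1) + p_m * V(k+1, j) + p_d * V(k+1, j-1)]
  V(2,-2) = exp(-r*dt) * [p_u*0.000000 + p_m*0.000000 + p_d*0.000000] = 0.000000
  V(2,-1) = exp(-r*dt) * [p_u*1.140000 + p_m*0.000000 + p_d*0.000000] = 0.138513
  V(2,+0) = exp(-r*dt) * [p_u*11.515596 + p_m*1.140000 + p_d*0.000000] = 2.148608
  V(2,+1) = exp(-r*dt) * [p_u*31.401175 + p_m*11.515596 + p_d*1.140000] = 11.621859
  V(2,+2) = exp(-r*dt) * [p_u*69.513322 + p_m*31.401175 + p_d*11.515596] = 31.475115
  V(1,-1) = exp(-r*dt) * [p_u*2.148608 + p_m*0.138513 + p_d*0.000000] = 0.352119
  V(1,+0) = exp(-r*dt) * [p_u*11.621859 + p_m*2.148608 + p_d*0.138513] = 2.853275
  V(1,+1) = exp(-r*dt) * [p_u*31.475115 + p_m*11.621859 + p_d*2.148608] = 11.909680
  V(0,+0) = exp(-r*dt) * [p_u*11.909680 + p_m*2.853275 + p_d*0.352119] = 3.395752


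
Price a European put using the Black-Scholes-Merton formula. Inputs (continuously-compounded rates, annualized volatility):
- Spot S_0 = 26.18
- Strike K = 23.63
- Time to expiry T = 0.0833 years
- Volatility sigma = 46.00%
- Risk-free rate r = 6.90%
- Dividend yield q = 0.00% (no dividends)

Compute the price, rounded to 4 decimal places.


Answer: Price = 0.3848

Derivation:
d1 = (ln(S/K) + (r - q + 0.5*sigma^2) * T) / (sigma * sqrt(T)) = 0.88156058
d2 = d1 - sigma * sqrt(T) = 0.74879657
exp(-rT) = 0.99426879; exp(-qT) = 1.00000000
P = K * exp(-rT) * N(-d2) - S_0 * exp(-qT) * N(-d1)
N(-d1) = 0.18900724; N(-d2) = 0.22698991
P = 23.6300 * 0.99426879 * 0.22698991 - 26.1800 * 1.00000000 * 0.18900724 = 0.3848


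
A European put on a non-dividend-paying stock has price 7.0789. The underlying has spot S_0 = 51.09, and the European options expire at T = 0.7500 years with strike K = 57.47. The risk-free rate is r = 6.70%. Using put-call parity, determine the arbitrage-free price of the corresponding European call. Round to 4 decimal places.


Put-call parity: C - P = S_0 * exp(-qT) - K * exp(-rT).
S_0 * exp(-qT) = 51.0900 * 1.00000000 = 51.09000000
K * exp(-rT) = 57.4700 * 0.95099165 = 54.65348995
C = P + S*exp(-qT) - K*exp(-rT)
C = 7.0789 + 51.09000000 - 54.65348995 = 3.5154

Answer: Call price = 3.5154


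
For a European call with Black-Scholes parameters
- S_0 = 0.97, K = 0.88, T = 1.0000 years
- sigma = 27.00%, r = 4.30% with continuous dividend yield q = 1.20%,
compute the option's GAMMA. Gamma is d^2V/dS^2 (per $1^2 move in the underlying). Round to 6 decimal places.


Answer: Gamma = 1.249225

Derivation:
d1 = 0.6104598668; d2 = 0.3404598668
phi(d1) = 0.3311217463; exp(-qT) = 0.9880717129; exp(-rT) = 0.9579113901
Gamma = exp(-qT) * phi(d1) / (S * sigma * sqrt(T)) = 0.9880717129 * 0.3311217463 / (0.9700 * 0.2700 * 1.0000000000) = 1.249225


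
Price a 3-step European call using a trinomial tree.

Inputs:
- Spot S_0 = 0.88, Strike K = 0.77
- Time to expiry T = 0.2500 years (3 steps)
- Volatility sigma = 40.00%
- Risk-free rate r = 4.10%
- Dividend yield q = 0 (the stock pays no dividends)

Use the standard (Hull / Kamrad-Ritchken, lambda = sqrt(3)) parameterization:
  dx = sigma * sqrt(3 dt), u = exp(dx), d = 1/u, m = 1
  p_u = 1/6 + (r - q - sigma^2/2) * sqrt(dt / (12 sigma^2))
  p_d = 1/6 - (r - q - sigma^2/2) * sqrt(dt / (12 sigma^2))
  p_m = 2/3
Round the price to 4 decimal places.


dt = T/N = 0.083333; dx = sigma*sqrt(3*dt) = 0.200000
u = exp(dx) = 1.221403; d = 1/u = 0.818731
p_u = 0.158542, p_m = 0.666667, p_d = 0.174792
Discount per step: exp(-r*dt) = 0.996589
Stock lattice S(k, j) with j the centered position index:
  k=0: S(0,+0) = 0.8800
  k=1: S(1,-1) = 0.7205; S(1,+0) = 0.8800; S(1,+1) = 1.0748
  k=2: S(2,-2) = 0.5899; S(2,-1) = 0.7205; S(2,+0) = 0.8800; S(2,+1) = 1.0748; S(2,+2) = 1.3128
  k=3: S(3,-3) = 0.4830; S(3,-2) = 0.5899; S(3,-1) = 0.7205; S(3,+0) = 0.8800; S(3,+1) = 1.0748; S(3,+2) = 1.3128; S(3,+3) = 1.6035
Terminal payoffs V(N, j) = max(S_T - K, 0):
  V(3,-3) = 0.000000; V(3,-2) = 0.000000; V(3,-1) = 0.000000; V(3,+0) = 0.110000; V(3,+1) = 0.304834; V(3,+2) = 0.542806; V(3,+3) = 0.833465
Backward induction: V(k, j) = exp(-r*dt) * [p_u * V(k+1, j+1) + p_m * V(k+1, j) + p_d * V(k+1, j-1)]
  V(2,-2) = exp(-r*dt) * [p_u*0.000000 + p_m*0.000000 + p_d*0.000000] = 0.000000
  V(2,-1) = exp(-r*dt) * [p_u*0.110000 + p_m*0.000000 + p_d*0.000000] = 0.017380
  V(2,+0) = exp(-r*dt) * [p_u*0.304834 + p_m*0.110000 + p_d*0.000000] = 0.121247
  V(2,+1) = exp(-r*dt) * [p_u*0.542806 + p_m*0.304834 + p_d*0.110000] = 0.307455
  V(2,+2) = exp(-r*dt) * [p_u*0.833465 + p_m*0.542806 + p_d*0.304834] = 0.545425
  V(1,-1) = exp(-r*dt) * [p_u*0.121247 + p_m*0.017380 + p_d*0.000000] = 0.030704
  V(1,+0) = exp(-r*dt) * [p_u*0.307455 + p_m*0.121247 + p_d*0.017380] = 0.132162
  V(1,+1) = exp(-r*dt) * [p_u*0.545425 + p_m*0.307455 + p_d*0.121247] = 0.311569
  V(0,+0) = exp(-r*dt) * [p_u*0.311569 + p_m*0.132162 + p_d*0.030704] = 0.142384

Answer: Price = V(0,0) = 0.1424


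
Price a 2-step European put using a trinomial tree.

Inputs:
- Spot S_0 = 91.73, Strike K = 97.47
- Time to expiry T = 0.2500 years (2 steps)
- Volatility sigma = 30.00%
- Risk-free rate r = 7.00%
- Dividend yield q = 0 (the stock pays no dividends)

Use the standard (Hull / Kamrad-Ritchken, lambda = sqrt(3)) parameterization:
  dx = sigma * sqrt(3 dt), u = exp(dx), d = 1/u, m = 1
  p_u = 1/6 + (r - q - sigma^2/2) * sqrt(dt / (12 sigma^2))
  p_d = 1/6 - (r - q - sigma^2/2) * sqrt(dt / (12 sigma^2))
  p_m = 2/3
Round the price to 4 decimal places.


dt = T/N = 0.125000; dx = sigma*sqrt(3*dt) = 0.183712
u = exp(dx) = 1.201669; d = 1/u = 0.832176
p_u = 0.175172, p_m = 0.666667, p_d = 0.158161
Discount per step: exp(-r*dt) = 0.991288
Stock lattice S(k, j) with j the centered position index:
  k=0: S(0,+0) = 91.7300
  k=1: S(1,-1) = 76.3355; S(1,+0) = 91.7300; S(1,+1) = 110.2291
  k=2: S(2,-2) = 63.5245; S(2,-1) = 76.3355; S(2,+0) = 91.7300; S(2,+1) = 110.2291; S(2,+2) = 132.4590
Terminal payoffs V(N, j) = max(K - S_T, 0):
  V(2,-2) = 33.945477; V(2,-1) = 21.134527; V(2,+0) = 5.740000; V(2,+1) = 0.000000; V(2,+2) = 0.000000
Backward induction: V(k, j) = exp(-r*dt) * [p_u * V(k+1, j+1) + p_m * V(k+1, j) + p_d * V(k+1, j-1)]
  V(1,-1) = exp(-r*dt) * [p_u*5.740000 + p_m*21.134527 + p_d*33.945477] = 20.285759
  V(1,+0) = exp(-r*dt) * [p_u*0.000000 + p_m*5.740000 + p_d*21.134527] = 7.106877
  V(1,+1) = exp(-r*dt) * [p_u*0.000000 + p_m*0.000000 + p_d*5.740000] = 0.899938
  V(0,+0) = exp(-r*dt) * [p_u*0.899938 + p_m*7.106877 + p_d*20.285759] = 8.033387

Answer: Price = V(0,0) = 8.0334


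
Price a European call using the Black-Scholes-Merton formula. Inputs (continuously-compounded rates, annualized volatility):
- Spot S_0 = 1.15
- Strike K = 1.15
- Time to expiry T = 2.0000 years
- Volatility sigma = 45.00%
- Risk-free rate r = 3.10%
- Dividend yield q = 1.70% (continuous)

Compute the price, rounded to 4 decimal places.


Answer: Price = 0.2893

Derivation:
d1 = (ln(S/K) + (r - q + 0.5*sigma^2) * T) / (sigma * sqrt(T)) = 0.36219581
d2 = d1 - sigma * sqrt(T) = -0.27420030
exp(-rT) = 0.93988289; exp(-qT) = 0.96657150
C = S_0 * exp(-qT) * N(d1) - K * exp(-rT) * N(d2)
N(d1) = 0.64139714; N(d2) = 0.39196535
C = 1.1500 * 0.96657150 * 0.64139714 - 1.1500 * 0.93988289 * 0.39196535 = 0.2893


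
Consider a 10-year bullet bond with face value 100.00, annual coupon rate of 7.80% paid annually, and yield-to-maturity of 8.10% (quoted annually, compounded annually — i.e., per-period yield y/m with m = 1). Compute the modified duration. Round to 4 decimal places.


Answer: Modified duration = 6.7245

Derivation:
Coupon per period c = face * coupon_rate / m = 7.800000
Periods per year m = 1; per-period yield y/m = 0.081000
Number of cashflows N = 10
Cashflows (t years, CF_t, discount factor 1/(1+y/m)^(m*t), PV):
  t = 1.0000: CF_t = 7.800000, DF = 0.925069, PV = 7.215541
  t = 2.0000: CF_t = 7.800000, DF = 0.855753, PV = 6.674876
  t = 3.0000: CF_t = 7.800000, DF = 0.791631, PV = 6.174724
  t = 4.0000: CF_t = 7.800000, DF = 0.732314, PV = 5.712048
  t = 5.0000: CF_t = 7.800000, DF = 0.677441, PV = 5.284040
  t = 6.0000: CF_t = 7.800000, DF = 0.626680, PV = 4.888104
  t = 7.0000: CF_t = 7.800000, DF = 0.579722, PV = 4.521835
  t = 8.0000: CF_t = 7.800000, DF = 0.536284, PV = 4.183011
  t = 9.0000: CF_t = 7.800000, DF = 0.496099, PV = 3.869576
  t = 10.0000: CF_t = 107.800000, DF = 0.458926, PV = 49.472268
Price P = sum_t PV_t = 97.996024
First compute Macaulay numerator sum_t t * PV_t:
  t * PV_t at t = 1.0000: 7.215541
  t * PV_t at t = 2.0000: 13.349752
  t * PV_t at t = 3.0000: 18.524171
  t * PV_t at t = 4.0000: 22.848191
  t * PV_t at t = 5.0000: 26.420202
  t * PV_t at t = 6.0000: 29.328624
  t * PV_t at t = 7.0000: 31.652847
  t * PV_t at t = 8.0000: 33.464091
  t * PV_t at t = 9.0000: 34.826182
  t * PV_t at t = 10.0000: 494.722681
Macaulay duration D = 712.352283 / 97.996024 = 7.269196
Modified duration = D / (1 + y/m) = 7.269196 / (1 + 0.081000) = 6.724510


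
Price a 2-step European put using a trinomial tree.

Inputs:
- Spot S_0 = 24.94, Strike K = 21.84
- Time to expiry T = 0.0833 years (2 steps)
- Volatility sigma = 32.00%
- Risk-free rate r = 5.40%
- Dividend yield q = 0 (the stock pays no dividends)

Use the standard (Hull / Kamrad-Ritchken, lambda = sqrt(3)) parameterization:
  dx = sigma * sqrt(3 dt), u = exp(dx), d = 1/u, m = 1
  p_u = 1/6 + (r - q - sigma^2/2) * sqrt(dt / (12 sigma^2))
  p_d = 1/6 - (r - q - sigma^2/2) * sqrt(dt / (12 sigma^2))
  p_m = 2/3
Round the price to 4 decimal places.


dt = T/N = 0.041650; dx = sigma*sqrt(3*dt) = 0.113114
u = exp(dx) = 1.119760; d = 1/u = 0.893048
p_u = 0.167182, p_m = 0.666667, p_d = 0.166151
Discount per step: exp(-r*dt) = 0.997753
Stock lattice S(k, j) with j the centered position index:
  k=0: S(0,+0) = 24.9400
  k=1: S(1,-1) = 22.2726; S(1,+0) = 24.9400; S(1,+1) = 27.9268
  k=2: S(2,-2) = 19.8905; S(2,-1) = 22.2726; S(2,+0) = 24.9400; S(2,+1) = 27.9268; S(2,+2) = 31.2713
Terminal payoffs V(N, j) = max(K - S_T, 0):
  V(2,-2) = 1.949464; V(2,-1) = 0.000000; V(2,+0) = 0.000000; V(2,+1) = 0.000000; V(2,+2) = 0.000000
Backward induction: V(k, j) = exp(-r*dt) * [p_u * V(k+1, j+1) + p_m * V(k+1, j) + p_d * V(k+1, j-1)]
  V(1,-1) = exp(-r*dt) * [p_u*0.000000 + p_m*0.000000 + p_d*1.949464] = 0.323178
  V(1,+0) = exp(-r*dt) * [p_u*0.000000 + p_m*0.000000 + p_d*0.000000] = 0.000000
  V(1,+1) = exp(-r*dt) * [p_u*0.000000 + p_m*0.000000 + p_d*0.000000] = 0.000000
  V(0,+0) = exp(-r*dt) * [p_u*0.000000 + p_m*0.000000 + p_d*0.323178] = 0.053576

Answer: Price = V(0,0) = 0.0536


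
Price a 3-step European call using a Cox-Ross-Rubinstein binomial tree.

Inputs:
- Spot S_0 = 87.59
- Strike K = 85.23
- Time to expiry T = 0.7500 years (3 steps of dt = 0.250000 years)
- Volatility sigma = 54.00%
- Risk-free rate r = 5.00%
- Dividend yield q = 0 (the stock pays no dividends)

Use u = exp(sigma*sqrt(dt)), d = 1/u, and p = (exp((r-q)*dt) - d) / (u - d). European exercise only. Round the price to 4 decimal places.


dt = T/N = 0.250000
u = exp(sigma*sqrt(dt)) = 1.309964; d = 1/u = 0.763379
p = (exp((r-q)*dt) - d) / (u - d) = 0.455920
Discount per step: exp(-r*dt) = 0.987578
Stock lattice S(k, i) with i counting down-moves:
  k=0: S(0,0) = 87.5900
  k=1: S(1,0) = 114.7398; S(1,1) = 66.8644
  k=2: S(2,0) = 150.3050; S(2,1) = 87.5900; S(2,2) = 51.0429
  k=3: S(3,0) = 196.8943; S(3,1) = 114.7398; S(3,2) = 66.8644; S(3,3) = 38.9651
Terminal payoffs V(N, i) = max(S_T - K, 0):
  V(3,0) = 111.664261; V(3,1) = 29.509786; V(3,2) = 0.000000; V(3,3) = 0.000000
Backward induction: V(k, i) = exp(-r*dt) * [p * V(k+1, i) + (1-p) * V(k+1, i+1)].
  V(2,0) = exp(-r*dt) * [p*111.664261 + (1-p)*29.509786] = 66.133785
  V(2,1) = exp(-r*dt) * [p*29.509786 + (1-p)*0.000000] = 13.286969
  V(2,2) = exp(-r*dt) * [p*0.000000 + (1-p)*0.000000] = 0.000000
  V(1,0) = exp(-r*dt) * [p*66.133785 + (1-p)*13.286969] = 36.916531
  V(1,1) = exp(-r*dt) * [p*13.286969 + (1-p)*0.000000] = 5.982543
  V(0,0) = exp(-r*dt) * [p*36.916531 + (1-p)*5.982543] = 19.836452

Answer: Price = V(0,0) = 19.8365


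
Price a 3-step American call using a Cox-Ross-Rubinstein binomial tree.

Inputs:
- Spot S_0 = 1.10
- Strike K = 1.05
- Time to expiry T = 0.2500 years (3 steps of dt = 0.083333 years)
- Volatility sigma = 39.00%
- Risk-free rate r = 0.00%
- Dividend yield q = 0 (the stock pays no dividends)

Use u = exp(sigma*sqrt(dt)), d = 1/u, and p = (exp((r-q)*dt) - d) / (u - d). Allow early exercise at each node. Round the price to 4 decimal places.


Answer: Price = V(0,0) = 0.1156

Derivation:
dt = T/N = 0.083333
u = exp(sigma*sqrt(dt)) = 1.119165; d = 1/u = 0.893523
p = (exp((r-q)*dt) - d) / (u - d) = 0.471884
Discount per step: exp(-r*dt) = 1.000000
Stock lattice S(k, i) with i counting down-moves:
  k=0: S(0,0) = 1.1000
  k=1: S(1,0) = 1.2311; S(1,1) = 0.9829
  k=2: S(2,0) = 1.3778; S(2,1) = 1.1000; S(2,2) = 0.8782
  k=3: S(3,0) = 1.5420; S(3,1) = 1.2311; S(3,2) = 0.9829; S(3,3) = 0.7847
Terminal payoffs V(N, i) = max(S_T - K, 0):
  V(3,0) = 0.491969; V(3,1) = 0.181082; V(3,2) = 0.000000; V(3,3) = 0.000000
Backward induction: V(k, i) = exp(-r*dt) * [p * V(k+1, i) + (1-p) * V(k+1, i+1)]; then take max(V_cont, immediate exercise) for American.
  V(2,0) = exp(-r*dt) * [p*0.491969 + (1-p)*0.181082] = 0.327785; exercise = 0.327785; V(2,0) = max -> 0.327785
  V(2,1) = exp(-r*dt) * [p*0.181082 + (1-p)*0.000000] = 0.085450; exercise = 0.050000; V(2,1) = max -> 0.085450
  V(2,2) = exp(-r*dt) * [p*0.000000 + (1-p)*0.000000] = 0.000000; exercise = 0.000000; V(2,2) = max -> 0.000000
  V(1,0) = exp(-r*dt) * [p*0.327785 + (1-p)*0.085450] = 0.199804; exercise = 0.181082; V(1,0) = max -> 0.199804
  V(1,1) = exp(-r*dt) * [p*0.085450 + (1-p)*0.000000] = 0.040322; exercise = 0.000000; V(1,1) = max -> 0.040322
  V(0,0) = exp(-r*dt) * [p*0.199804 + (1-p)*0.040322] = 0.115579; exercise = 0.050000; V(0,0) = max -> 0.115579


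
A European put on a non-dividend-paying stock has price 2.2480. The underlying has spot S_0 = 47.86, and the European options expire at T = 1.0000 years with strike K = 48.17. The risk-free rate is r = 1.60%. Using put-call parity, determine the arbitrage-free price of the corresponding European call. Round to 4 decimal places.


Answer: Call price = 2.7026

Derivation:
Put-call parity: C - P = S_0 * exp(-qT) - K * exp(-rT).
S_0 * exp(-qT) = 47.8600 * 1.00000000 = 47.86000000
K * exp(-rT) = 48.1700 * 0.98412732 = 47.40541301
C = P + S*exp(-qT) - K*exp(-rT)
C = 2.2480 + 47.86000000 - 47.40541301 = 2.7026


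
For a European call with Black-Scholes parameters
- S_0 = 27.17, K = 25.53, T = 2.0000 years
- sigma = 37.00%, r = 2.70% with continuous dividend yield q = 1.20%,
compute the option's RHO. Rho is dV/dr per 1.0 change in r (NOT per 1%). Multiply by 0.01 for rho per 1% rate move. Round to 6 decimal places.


Answer: Rho = 22.543465

Derivation:
d1 = 0.4379459967; d2 = -0.0853130214
phi(d1) = 0.3624615493; exp(-qT) = 0.9762857098; exp(-rT) = 0.9474321065
N(d2) = 0.4660062698
Rho = K*T*exp(-rT)*N(d2) = 25.5300 * 2.0000 * 0.9474321065 * 0.4660062698 = 22.543465


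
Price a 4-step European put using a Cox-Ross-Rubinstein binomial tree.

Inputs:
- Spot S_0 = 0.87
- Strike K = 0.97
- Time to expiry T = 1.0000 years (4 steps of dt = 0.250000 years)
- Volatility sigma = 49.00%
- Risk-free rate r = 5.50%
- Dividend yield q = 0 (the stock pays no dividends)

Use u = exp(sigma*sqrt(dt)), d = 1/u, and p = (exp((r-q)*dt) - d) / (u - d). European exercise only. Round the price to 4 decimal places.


dt = T/N = 0.250000
u = exp(sigma*sqrt(dt)) = 1.277621; d = 1/u = 0.782705
p = (exp((r-q)*dt) - d) / (u - d) = 0.467029
Discount per step: exp(-r*dt) = 0.986344
Stock lattice S(k, i) with i counting down-moves:
  k=0: S(0,0) = 0.8700
  k=1: S(1,0) = 1.1115; S(1,1) = 0.6810
  k=2: S(2,0) = 1.4201; S(2,1) = 0.8700; S(2,2) = 0.5330
  k=3: S(3,0) = 1.8144; S(3,1) = 1.1115; S(3,2) = 0.6810; S(3,3) = 0.4172
  k=4: S(4,0) = 2.3181; S(4,1) = 1.4201; S(4,2) = 0.8700; S(4,3) = 0.5330; S(4,4) = 0.3265
Terminal payoffs V(N, i) = max(K - S_T, 0):
  V(4,0) = 0.000000; V(4,1) = 0.000000; V(4,2) = 0.100000; V(4,3) = 0.437015; V(4,4) = 0.643479
Backward induction: V(k, i) = exp(-r*dt) * [p * V(k+1, i) + (1-p) * V(k+1, i+1)].
  V(3,0) = exp(-r*dt) * [p*0.000000 + (1-p)*0.000000] = 0.000000
  V(3,1) = exp(-r*dt) * [p*0.000000 + (1-p)*0.100000] = 0.052569
  V(3,2) = exp(-r*dt) * [p*0.100000 + (1-p)*0.437015] = 0.275801
  V(3,3) = exp(-r*dt) * [p*0.437015 + (1-p)*0.643479] = 0.539584
  V(2,0) = exp(-r*dt) * [p*0.000000 + (1-p)*0.052569] = 0.027635
  V(2,1) = exp(-r*dt) * [p*0.052569 + (1-p)*0.275801] = 0.169203
  V(2,2) = exp(-r*dt) * [p*0.275801 + (1-p)*0.539584] = 0.410703
  V(1,0) = exp(-r*dt) * [p*0.027635 + (1-p)*0.169203] = 0.101679
  V(1,1) = exp(-r*dt) * [p*0.169203 + (1-p)*0.410703] = 0.293847
  V(0,0) = exp(-r*dt) * [p*0.101679 + (1-p)*0.293847] = 0.201312

Answer: Price = V(0,0) = 0.2013
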